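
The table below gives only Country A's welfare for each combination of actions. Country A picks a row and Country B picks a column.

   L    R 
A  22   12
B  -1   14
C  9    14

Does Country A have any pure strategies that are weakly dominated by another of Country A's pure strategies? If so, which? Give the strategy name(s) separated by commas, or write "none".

B

A is not dominated — it holds its own against B at L (22>-1); C at L (22>9).
C weakly dominates B — L: 9>-1, R: 14=14.
C is not dominated — it holds its own against A at R (14>12); B at L (9>-1).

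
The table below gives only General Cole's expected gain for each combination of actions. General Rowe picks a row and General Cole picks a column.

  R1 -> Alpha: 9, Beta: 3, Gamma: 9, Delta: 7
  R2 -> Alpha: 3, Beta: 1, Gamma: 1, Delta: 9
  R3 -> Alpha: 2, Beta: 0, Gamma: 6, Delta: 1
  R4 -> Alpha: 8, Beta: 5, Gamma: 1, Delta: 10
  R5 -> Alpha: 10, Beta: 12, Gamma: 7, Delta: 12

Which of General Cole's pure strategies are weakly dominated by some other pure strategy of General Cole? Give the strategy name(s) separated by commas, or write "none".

Beta

Nothing dominates Alpha: Beta at R1 (9>3); Gamma at R2 (3>1); Delta at R1 (9>7).
Delta weakly dominates Beta — R1: 7>3, R2: 9>1, R3: 1>0, R4: 10>5, R5: 12=12.
Nothing dominates Gamma: Alpha at R3 (6>2); Beta at R1 (9>3); Delta at R1 (9>7).
Delta: no other strategy beats it everywhere (Alpha at R2 (9>3); Beta at R1 (7>3); Gamma at R2 (9>1)).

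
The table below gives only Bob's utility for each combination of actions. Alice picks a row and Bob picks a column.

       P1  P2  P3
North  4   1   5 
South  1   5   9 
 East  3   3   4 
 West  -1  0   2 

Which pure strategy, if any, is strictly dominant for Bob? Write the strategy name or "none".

P3

P3 vs P1: North: 5>4, South: 9>1, East: 4>3, West: 2>-1.
P3 vs P2: North: 5>1, South: 9>5, East: 4>3, West: 2>0.
P3 strictly beats every other strategy against every opponent action, so it is strictly dominant.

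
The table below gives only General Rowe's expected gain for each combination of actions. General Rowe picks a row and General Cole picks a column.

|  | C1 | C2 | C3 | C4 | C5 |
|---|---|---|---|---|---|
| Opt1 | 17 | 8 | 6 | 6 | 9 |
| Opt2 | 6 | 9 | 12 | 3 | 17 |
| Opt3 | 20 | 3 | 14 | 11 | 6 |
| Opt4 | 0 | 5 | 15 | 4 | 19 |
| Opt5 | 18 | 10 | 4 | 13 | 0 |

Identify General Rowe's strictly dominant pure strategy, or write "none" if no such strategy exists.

none

Opt1 fails to dominate Opt2 at C2 (8<9).
Opt2 fails to dominate Opt1 at C1 (6<17).
Opt3 fails to dominate Opt1 at C2 (3<8).
Opt4 fails to dominate Opt1 at C1 (0<17).
Opt5 fails to dominate Opt1 at C3 (4<6).
No single strategy dominates all the others.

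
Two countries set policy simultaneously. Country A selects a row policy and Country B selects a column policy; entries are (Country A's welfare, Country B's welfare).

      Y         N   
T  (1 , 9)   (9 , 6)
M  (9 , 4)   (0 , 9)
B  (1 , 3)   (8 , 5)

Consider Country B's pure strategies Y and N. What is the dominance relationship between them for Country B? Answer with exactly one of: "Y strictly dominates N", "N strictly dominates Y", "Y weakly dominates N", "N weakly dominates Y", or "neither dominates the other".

neither dominates the other

Y's payoffs vs N's, by Country A's action — T: 9>6, M: 4<9, B: 3<5.
Y does better at T but worse at M, B; neither strategy dominates the other.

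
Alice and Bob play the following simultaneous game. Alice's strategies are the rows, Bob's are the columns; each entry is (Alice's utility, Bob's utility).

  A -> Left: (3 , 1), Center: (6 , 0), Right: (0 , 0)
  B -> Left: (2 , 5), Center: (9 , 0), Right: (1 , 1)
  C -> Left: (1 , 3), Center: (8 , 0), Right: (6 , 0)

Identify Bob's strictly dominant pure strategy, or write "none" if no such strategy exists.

Left vs Center: A: 1>0, B: 5>0, C: 3>0.
Left vs Right: A: 1>0, B: 5>1, C: 3>0.
Left strictly beats every other strategy against every opponent action, so it is strictly dominant.

Left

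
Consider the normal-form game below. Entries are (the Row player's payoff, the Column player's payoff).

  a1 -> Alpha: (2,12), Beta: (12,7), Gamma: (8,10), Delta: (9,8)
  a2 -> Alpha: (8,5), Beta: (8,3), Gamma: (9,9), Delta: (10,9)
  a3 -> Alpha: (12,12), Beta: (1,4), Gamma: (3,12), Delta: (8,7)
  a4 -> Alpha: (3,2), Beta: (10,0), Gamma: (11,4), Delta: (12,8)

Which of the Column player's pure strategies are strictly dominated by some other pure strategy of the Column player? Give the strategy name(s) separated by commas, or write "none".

Beta

Nothing dominates Alpha: Beta at a1 (12>7); Gamma at a1 (12>10); Delta at a1 (12>8).
Beta is strictly dominated by Alpha (a1: 12>7, a2: 5>3, a3: 12>4, a4: 2>0).
Nothing dominates Gamma: Alpha at a2 (9>5); Beta at a1 (10>7); Delta at a1 (10>8).
Nothing dominates Delta: Alpha at a2 (9>5); Beta at a1 (8>7); Gamma at a2 (9=9).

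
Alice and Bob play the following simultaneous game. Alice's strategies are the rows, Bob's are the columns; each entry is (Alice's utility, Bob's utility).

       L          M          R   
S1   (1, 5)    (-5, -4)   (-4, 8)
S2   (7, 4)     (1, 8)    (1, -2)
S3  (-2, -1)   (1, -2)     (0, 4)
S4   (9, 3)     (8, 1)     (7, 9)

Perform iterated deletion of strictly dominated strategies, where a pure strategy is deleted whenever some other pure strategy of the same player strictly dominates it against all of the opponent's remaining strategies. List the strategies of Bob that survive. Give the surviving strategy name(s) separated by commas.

R

Row S1 is eliminated: S2 beats it against every remaining column (L: 7>1, M: 1>-5, R: 1>-4).
Row S2 is eliminated: S4 beats it against every remaining column (L: 9>7, M: 8>1, R: 7>1).
Row S3 is eliminated: S4 beats it against every remaining column (L: 9>-2, M: 8>1, R: 7>0).
Bob's strategy L is strictly dominated by R (S4: 9>3) and is removed.
Column M is eliminated: R beats it against every remaining row (S4: 9>1).
Among the remaining strategies, none is strictly dominated by another pure strategy of the same player, so the elimination stops.
Surviving strategies — Alice: {S4}; Bob: {R}.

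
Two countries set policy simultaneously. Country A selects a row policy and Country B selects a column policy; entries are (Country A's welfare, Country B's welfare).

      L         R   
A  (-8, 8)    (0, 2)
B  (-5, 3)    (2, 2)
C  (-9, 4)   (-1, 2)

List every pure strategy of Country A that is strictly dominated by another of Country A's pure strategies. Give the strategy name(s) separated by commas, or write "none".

A, C

B strictly dominates A — L: -5>-8, R: 2>0.
B: no other strategy beats it everywhere (A at L (-5>-8); C at L (-5>-9)).
C: dominated, since A does at least as well everywhere (L: -8>-9, R: 0>-1).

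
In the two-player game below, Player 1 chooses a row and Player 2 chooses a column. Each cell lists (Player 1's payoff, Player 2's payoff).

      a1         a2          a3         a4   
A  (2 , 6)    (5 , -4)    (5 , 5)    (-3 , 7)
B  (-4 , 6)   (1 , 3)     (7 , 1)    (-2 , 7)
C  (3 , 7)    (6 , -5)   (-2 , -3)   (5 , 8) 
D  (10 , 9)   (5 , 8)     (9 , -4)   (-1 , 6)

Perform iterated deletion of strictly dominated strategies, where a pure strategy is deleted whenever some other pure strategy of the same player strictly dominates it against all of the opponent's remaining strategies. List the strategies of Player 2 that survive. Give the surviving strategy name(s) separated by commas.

For Player 1, D strictly dominates B on the remaining columns (a1: 10>-4, a2: 5>1, a3: 9>7, a4: -1>-2); eliminate B.
For Player 2, a1 strictly dominates a2 on the remaining rows (A: 6>-4, C: 7>-5, D: 9>8); eliminate a2.
Row A is eliminated: D beats it against every remaining column (a1: 10>2, a3: 9>5, a4: -1>-3).
For Player 2, a1 strictly dominates a3 on the remaining rows (C: 7>-3, D: 9>-4); eliminate a3.
Among the remaining strategies, none is strictly dominated by another pure strategy of the same player, so the elimination stops.
Surviving strategies — Player 1: {C, D}; Player 2: {a1, a4}.

a1, a4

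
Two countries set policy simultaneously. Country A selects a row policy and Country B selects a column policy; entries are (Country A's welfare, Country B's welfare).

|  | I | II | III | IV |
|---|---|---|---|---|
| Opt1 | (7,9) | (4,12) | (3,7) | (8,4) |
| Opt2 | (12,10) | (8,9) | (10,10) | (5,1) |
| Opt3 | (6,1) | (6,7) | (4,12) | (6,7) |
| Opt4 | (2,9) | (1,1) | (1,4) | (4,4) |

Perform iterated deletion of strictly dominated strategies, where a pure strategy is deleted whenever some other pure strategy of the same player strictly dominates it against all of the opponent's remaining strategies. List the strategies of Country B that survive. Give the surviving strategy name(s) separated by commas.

For Country A, Opt1 strictly dominates Opt4 on the remaining columns (I: 7>2, II: 4>1, III: 3>1, IV: 8>4); eliminate Opt4.
For Country B, III strictly dominates IV on the remaining rows (Opt1: 7>4, Opt2: 10>1, Opt3: 12>7); eliminate IV.
Country A's strategy Opt1 is strictly dominated by Opt2 (I: 12>7, II: 8>4, III: 10>3) and is removed.
For Country A, Opt2 strictly dominates Opt3 on the remaining columns (I: 12>6, II: 8>6, III: 10>4); eliminate Opt3.
For Country B, I strictly dominates II on the remaining rows (Opt2: 10>9); eliminate II.
Among the remaining strategies, none is strictly dominated by another pure strategy of the same player, so the elimination stops.
Surviving strategies — Country A: {Opt2}; Country B: {I, III}.

I, III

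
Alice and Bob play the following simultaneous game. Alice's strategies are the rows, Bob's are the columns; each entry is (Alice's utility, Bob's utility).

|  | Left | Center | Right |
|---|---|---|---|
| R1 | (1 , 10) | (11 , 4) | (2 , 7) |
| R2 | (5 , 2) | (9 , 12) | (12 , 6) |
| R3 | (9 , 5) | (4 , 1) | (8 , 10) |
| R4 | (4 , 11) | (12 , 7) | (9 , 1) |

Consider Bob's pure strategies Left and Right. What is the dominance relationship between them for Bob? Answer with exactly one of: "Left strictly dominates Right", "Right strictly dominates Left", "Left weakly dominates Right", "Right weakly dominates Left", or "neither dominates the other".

neither dominates the other

Compare Left to Right across each opponent action: R1: 10>7, R2: 2<6, R3: 5<10, R4: 11>1.
Left does better at R1, R4 but worse at R2, R3; neither strategy dominates the other.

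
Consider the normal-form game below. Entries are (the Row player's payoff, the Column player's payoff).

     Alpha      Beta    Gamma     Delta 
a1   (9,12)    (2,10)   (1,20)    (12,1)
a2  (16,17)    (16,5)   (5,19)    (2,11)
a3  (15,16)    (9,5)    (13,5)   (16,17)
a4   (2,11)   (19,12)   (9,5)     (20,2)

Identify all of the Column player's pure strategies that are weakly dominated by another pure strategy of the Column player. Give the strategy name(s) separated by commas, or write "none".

none

Nothing dominates Alpha: Beta at a1 (12>10); Gamma at a3 (16>5); Delta at a1 (12>1).
Nothing dominates Beta: Alpha at a4 (12>11); Gamma at a4 (12>5); Delta at a1 (10>1).
Gamma: no other strategy beats it everywhere (Alpha at a1 (20>12); Beta at a1 (20>10); Delta at a1 (20>1)).
Nothing dominates Delta: Alpha at a3 (17>16); Beta at a2 (11>5); Gamma at a3 (17>5).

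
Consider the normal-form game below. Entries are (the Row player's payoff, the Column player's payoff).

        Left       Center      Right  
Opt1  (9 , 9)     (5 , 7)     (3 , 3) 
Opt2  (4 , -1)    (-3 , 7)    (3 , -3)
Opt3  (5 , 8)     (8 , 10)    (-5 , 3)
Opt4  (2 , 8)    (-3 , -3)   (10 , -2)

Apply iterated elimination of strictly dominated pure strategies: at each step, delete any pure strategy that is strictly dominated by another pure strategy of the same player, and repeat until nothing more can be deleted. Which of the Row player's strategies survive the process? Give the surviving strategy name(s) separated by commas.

Column Right is eliminated: Left beats it against every remaining row (Opt1: 9>3, Opt2: -1>-3, Opt3: 8>3, Opt4: 8>-2).
The Row player's strategy Opt2 is strictly dominated by Opt1 (Left: 9>4, Center: 5>-3) and is removed.
Row Opt4 is eliminated: Opt1 beats it against every remaining column (Left: 9>2, Center: 5>-3).
Among the remaining strategies, none is strictly dominated by another pure strategy of the same player, so the elimination stops.
Surviving strategies — the Row player: {Opt1, Opt3}; the Column player: {Left, Center}.

Opt1, Opt3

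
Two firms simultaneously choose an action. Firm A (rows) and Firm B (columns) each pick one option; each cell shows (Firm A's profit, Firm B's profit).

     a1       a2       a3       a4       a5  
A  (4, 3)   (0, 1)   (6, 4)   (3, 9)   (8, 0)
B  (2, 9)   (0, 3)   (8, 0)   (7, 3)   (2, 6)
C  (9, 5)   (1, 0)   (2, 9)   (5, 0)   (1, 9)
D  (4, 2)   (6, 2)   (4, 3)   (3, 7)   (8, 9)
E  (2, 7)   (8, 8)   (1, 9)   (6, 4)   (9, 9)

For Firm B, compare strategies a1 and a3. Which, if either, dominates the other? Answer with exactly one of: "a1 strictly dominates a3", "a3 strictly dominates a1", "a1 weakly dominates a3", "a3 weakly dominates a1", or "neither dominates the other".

Compare a1 to a3 across every action of Firm A: A: 3<4, B: 9>0, C: 5<9, D: 2<3, E: 7<9.
a1 does better at B but worse at A, C, D, E; neither strategy dominates the other.

neither dominates the other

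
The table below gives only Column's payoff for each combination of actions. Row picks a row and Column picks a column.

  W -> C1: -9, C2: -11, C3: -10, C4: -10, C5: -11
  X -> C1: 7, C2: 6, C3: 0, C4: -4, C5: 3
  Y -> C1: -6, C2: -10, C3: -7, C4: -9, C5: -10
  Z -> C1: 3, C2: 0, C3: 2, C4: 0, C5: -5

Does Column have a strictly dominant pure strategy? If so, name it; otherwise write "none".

C1 vs C2: W: -9>-11, X: 7>6, Y: -6>-10, Z: 3>0.
C1 vs C3: W: -9>-10, X: 7>0, Y: -6>-7, Z: 3>2.
C1 vs C4: W: -9>-10, X: 7>-4, Y: -6>-9, Z: 3>0.
C1 vs C5: W: -9>-11, X: 7>3, Y: -6>-10, Z: 3>-5.
C1 strictly beats every other strategy against every opponent action, so it is strictly dominant.

C1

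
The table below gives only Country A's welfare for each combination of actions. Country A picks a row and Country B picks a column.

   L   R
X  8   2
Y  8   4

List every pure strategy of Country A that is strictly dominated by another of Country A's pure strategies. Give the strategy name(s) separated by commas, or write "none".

none

X: no other strategy beats it everywhere (Y at L (8=8)).
Y is not dominated — it holds its own against X at L (8=8).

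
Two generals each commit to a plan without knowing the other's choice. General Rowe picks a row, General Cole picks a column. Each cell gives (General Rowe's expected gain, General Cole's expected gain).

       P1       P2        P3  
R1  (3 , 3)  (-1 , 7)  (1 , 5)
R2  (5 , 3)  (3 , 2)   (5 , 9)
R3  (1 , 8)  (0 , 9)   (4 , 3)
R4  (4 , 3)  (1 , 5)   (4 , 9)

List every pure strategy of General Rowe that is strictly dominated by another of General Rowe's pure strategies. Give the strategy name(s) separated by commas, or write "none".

R1, R3, R4

R1: dominated, since R2 does at least as well everywhere (P1: 5>3, P2: 3>-1, P3: 5>1).
R2 is not dominated — it holds its own against R1 at P1 (5>3); R3 at P1 (5>1); R4 at P1 (5>4).
R3: dominated, since R2 does at least as well everywhere (P1: 5>1, P2: 3>0, P3: 5>4).
R4 is strictly dominated by R2 (P1: 5>4, P2: 3>1, P3: 5>4).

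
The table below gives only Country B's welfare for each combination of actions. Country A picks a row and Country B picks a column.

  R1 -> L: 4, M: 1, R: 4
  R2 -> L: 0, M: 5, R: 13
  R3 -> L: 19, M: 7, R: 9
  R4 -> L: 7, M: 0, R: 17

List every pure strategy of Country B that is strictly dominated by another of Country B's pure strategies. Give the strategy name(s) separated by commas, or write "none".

Nothing dominates L: M at R1 (4>1); R at R1 (4=4).
M: dominated, since R does at least as well everywhere (R1: 4>1, R2: 13>5, R3: 9>7, R4: 17>0).
R is not dominated — it holds its own against L at R1 (4=4); M at R1 (4>1).

M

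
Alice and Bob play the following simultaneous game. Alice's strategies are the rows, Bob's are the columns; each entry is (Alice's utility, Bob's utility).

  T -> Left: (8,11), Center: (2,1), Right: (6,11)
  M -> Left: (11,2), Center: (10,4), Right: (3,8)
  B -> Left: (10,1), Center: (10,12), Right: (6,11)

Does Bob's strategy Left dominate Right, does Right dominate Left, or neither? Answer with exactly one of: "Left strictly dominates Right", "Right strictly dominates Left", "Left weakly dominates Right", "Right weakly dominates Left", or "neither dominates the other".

Compare Left to Right across every action of Alice: T: 11=11, M: 2<8, B: 1<11.
Right is at least as good everywhere and strictly better somewhere (tied at T), so Right weakly dominates Left.

Right weakly dominates Left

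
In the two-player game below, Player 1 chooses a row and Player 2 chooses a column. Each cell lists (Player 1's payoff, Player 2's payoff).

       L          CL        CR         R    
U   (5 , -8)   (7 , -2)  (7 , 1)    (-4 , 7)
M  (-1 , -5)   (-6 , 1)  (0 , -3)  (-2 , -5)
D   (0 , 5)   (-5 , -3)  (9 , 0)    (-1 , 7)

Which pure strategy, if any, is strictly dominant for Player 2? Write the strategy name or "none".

L fails to dominate CL at U (-8<-2).
CL fails to dominate L at D (-3<5).
CR fails to dominate L at D (0<5).
R fails to dominate L at M (-5=-5).
No single strategy dominates all the others.

none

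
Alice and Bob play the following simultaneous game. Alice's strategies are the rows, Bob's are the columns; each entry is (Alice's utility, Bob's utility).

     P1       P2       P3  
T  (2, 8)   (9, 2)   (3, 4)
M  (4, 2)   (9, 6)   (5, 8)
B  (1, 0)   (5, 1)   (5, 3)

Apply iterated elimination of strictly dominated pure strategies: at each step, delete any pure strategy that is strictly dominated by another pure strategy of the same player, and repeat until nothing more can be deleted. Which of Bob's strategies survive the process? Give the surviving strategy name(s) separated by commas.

P3

Column P2 is eliminated: P3 beats it against every remaining row (T: 4>2, M: 8>6, B: 3>1).
Alice's strategy T is strictly dominated by M (P1: 4>2, P3: 5>3) and is removed.
For Bob, P3 strictly dominates P1 on the remaining rows (M: 8>2, B: 3>0); eliminate P1.
Among the remaining strategies, none is strictly dominated by another pure strategy of the same player, so the elimination stops.
Surviving strategies — Alice: {M, B}; Bob: {P3}.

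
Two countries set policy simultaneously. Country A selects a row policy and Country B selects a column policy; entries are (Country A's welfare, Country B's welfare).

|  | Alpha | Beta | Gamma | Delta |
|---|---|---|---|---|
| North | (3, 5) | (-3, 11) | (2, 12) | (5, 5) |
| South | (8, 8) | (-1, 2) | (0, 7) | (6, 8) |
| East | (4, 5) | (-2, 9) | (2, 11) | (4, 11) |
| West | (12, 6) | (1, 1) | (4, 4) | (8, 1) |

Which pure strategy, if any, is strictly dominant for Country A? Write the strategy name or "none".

West vs North: Alpha: 12>3, Beta: 1>-3, Gamma: 4>2, Delta: 8>5.
West vs South: Alpha: 12>8, Beta: 1>-1, Gamma: 4>0, Delta: 8>6.
West vs East: Alpha: 12>4, Beta: 1>-2, Gamma: 4>2, Delta: 8>4.
West strictly beats every other strategy against every opponent action, so it is strictly dominant.

West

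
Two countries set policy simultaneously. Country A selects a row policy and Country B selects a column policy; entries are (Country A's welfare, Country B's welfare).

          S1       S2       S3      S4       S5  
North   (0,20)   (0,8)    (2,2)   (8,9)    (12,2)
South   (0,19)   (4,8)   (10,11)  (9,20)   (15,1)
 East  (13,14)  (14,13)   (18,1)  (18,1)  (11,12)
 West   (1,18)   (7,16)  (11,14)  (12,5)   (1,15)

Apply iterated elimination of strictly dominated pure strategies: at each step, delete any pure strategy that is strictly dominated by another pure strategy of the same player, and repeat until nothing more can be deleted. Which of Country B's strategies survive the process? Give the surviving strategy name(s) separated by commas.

For Country A, East strictly dominates West on the remaining columns (S1: 13>1, S2: 14>7, S3: 18>11, S4: 18>12, S5: 11>1); eliminate West.
Column S2 is eliminated: S1 beats it against every remaining row (North: 20>8, South: 19>8, East: 14>13).
Column S3 is eliminated: S1 beats it against every remaining row (North: 20>2, South: 19>11, East: 14>1).
For Country B, S1 strictly dominates S5 on the remaining rows (North: 20>2, South: 19>1, East: 14>12); eliminate S5.
For Country A, East strictly dominates North on the remaining columns (S1: 13>0, S4: 18>8); eliminate North.
Row South is eliminated: East beats it against every remaining column (S1: 13>0, S4: 18>9).
Column S4 is eliminated: S1 beats it against every remaining row (East: 14>1).
Among the remaining strategies, none is strictly dominated by another pure strategy of the same player, so the elimination stops.
Surviving strategies — Country A: {East}; Country B: {S1}.

S1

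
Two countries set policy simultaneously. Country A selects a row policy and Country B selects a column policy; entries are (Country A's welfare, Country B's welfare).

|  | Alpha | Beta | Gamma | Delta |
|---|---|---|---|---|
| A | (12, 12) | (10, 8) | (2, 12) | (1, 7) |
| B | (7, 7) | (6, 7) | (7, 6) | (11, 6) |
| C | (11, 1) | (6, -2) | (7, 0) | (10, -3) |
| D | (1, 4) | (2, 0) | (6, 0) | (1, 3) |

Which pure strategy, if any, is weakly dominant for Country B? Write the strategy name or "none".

Alpha

Alpha vs Beta: A: 12>8, B: 7=7, C: 1>-2, D: 4>0.
Alpha vs Gamma: A: 12=12, B: 7>6, C: 1>0, D: 4>0.
Alpha vs Delta: A: 12>7, B: 7>6, C: 1>-3, D: 4>3.
Alpha is at least as good as every other strategy against every opponent action, so it is weakly dominant.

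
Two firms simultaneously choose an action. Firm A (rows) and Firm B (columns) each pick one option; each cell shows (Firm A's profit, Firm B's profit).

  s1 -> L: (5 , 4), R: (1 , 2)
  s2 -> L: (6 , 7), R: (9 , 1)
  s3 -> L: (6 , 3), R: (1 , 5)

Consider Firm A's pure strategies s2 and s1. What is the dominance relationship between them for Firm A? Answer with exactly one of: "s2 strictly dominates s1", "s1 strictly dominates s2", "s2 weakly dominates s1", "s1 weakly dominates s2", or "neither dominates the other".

s2 strictly dominates s1

Compare s2 to s1 across each opponent action: L: 6>5, R: 9>1.
Every comparison favours s2, so s2 strictly dominates s1.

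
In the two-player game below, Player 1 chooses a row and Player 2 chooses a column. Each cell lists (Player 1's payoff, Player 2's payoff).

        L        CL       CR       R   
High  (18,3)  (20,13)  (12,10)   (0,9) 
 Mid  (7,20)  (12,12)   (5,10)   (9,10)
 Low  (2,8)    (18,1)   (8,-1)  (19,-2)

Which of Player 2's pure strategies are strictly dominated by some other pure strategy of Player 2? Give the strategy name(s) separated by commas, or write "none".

L: no other strategy beats it everywhere (CL at Mid (20>12); CR at Mid (20>10); R at Mid (20>10)).
CL: no other strategy beats it everywhere (L at High (13>3); CR at High (13>10); R at High (13>9)).
CR: dominated, since CL does at least as well everywhere (High: 13>10, Mid: 12>10, Low: 1>-1).
CL strictly dominates R — High: 13>9, Mid: 12>10, Low: 1>-2.

CR, R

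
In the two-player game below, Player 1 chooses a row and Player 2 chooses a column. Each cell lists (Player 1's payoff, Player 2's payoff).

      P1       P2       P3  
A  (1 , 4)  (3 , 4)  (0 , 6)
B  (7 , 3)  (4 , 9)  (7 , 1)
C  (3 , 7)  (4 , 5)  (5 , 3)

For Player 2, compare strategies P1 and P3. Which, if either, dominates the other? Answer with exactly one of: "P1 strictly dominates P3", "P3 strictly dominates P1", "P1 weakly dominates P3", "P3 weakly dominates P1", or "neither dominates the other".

P1's payoffs vs P3's, by Player 1's action — A: 4<6, B: 3>1, C: 7>3.
P1 does better at B, C but worse at A; neither strategy dominates the other.

neither dominates the other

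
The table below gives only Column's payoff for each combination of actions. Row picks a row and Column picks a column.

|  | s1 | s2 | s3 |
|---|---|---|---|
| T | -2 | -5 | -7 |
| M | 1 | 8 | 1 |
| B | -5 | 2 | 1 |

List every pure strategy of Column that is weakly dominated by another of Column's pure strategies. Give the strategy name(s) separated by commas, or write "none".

s3

Nothing dominates s1: s2 at T (-2>-5); s3 at T (-2>-7).
s2 is not dominated — it holds its own against s1 at M (8>1); s3 at T (-5>-7).
s3: dominated, since s2 does at least as well everywhere (T: -5>-7, M: 8>1, B: 2>1).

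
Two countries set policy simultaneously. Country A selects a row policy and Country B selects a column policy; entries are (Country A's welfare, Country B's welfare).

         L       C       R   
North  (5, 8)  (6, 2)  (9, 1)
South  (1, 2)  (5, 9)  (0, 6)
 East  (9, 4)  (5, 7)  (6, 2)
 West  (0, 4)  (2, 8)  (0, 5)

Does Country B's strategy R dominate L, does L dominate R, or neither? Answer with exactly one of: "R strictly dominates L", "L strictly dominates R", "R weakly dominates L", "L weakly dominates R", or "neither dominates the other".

R's payoffs vs L's, by Country A's action — North: 1<8, South: 6>2, East: 2<4, West: 5>4.
R does better at South, West but worse at North, East; neither strategy dominates the other.

neither dominates the other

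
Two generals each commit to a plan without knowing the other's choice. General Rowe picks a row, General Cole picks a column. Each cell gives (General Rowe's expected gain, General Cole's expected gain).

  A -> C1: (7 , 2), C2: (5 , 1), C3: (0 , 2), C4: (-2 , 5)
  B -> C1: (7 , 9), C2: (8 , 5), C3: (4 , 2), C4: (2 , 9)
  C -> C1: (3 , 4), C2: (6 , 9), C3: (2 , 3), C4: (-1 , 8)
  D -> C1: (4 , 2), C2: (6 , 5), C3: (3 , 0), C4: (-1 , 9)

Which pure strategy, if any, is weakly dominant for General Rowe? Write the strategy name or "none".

B

B vs A: C1: 7=7, C2: 8>5, C3: 4>0, C4: 2>-2.
B vs C: C1: 7>3, C2: 8>6, C3: 4>2, C4: 2>-1.
B vs D: C1: 7>4, C2: 8>6, C3: 4>3, C4: 2>-1.
B is at least as good as every other strategy against every opponent action, so it is weakly dominant.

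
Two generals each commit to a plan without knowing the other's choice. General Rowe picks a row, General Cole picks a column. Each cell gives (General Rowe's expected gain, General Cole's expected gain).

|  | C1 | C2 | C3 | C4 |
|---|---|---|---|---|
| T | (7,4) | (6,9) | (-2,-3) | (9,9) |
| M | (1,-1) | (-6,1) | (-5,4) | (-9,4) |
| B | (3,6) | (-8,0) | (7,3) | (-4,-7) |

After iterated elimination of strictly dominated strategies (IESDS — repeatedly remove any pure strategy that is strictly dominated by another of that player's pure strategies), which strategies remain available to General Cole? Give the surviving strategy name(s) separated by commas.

C2, C4

General Rowe's strategy M is strictly dominated by T (C1: 7>1, C2: 6>-6, C3: -2>-5, C4: 9>-9) and is removed.
For General Cole, C1 strictly dominates C3 on the remaining rows (T: 4>-3, B: 6>3); eliminate C3.
For General Rowe, T strictly dominates B on the remaining columns (C1: 7>3, C2: 6>-8, C4: 9>-4); eliminate B.
For General Cole, C2 strictly dominates C1 on the remaining rows (T: 9>4); eliminate C1.
Among the remaining strategies, none is strictly dominated by another pure strategy of the same player, so the elimination stops.
Surviving strategies — General Rowe: {T}; General Cole: {C2, C4}.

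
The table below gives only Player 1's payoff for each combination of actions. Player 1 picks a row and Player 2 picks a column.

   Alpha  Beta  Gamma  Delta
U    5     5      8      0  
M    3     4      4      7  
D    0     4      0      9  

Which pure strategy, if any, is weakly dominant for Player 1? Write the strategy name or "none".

none

U fails to dominate M at Delta (0<7).
M fails to dominate U at Alpha (3<5).
D fails to dominate U at Alpha (0<5).
No single strategy dominates all the others.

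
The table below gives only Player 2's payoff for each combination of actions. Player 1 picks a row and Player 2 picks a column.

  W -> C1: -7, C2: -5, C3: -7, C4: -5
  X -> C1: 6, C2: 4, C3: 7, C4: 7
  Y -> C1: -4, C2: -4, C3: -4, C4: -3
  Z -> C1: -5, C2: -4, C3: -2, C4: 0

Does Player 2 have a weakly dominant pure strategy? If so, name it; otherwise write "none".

C4

C4 vs C1: W: -5>-7, X: 7>6, Y: -3>-4, Z: 0>-5.
C4 vs C2: W: -5=-5, X: 7>4, Y: -3>-4, Z: 0>-4.
C4 vs C3: W: -5>-7, X: 7=7, Y: -3>-4, Z: 0>-2.
C4 is at least as good as every other strategy against every opponent action, so it is weakly dominant.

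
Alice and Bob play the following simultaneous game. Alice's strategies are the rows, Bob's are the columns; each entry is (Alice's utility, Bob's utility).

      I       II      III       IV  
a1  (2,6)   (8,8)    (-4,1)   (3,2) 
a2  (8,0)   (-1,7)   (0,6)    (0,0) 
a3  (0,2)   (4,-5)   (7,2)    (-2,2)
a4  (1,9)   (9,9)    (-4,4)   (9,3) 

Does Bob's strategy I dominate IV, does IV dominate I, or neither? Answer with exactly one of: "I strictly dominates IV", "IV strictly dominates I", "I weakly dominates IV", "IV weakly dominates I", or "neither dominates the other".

I weakly dominates IV

I's payoffs vs IV's, by Alice's action — a1: 6>2, a2: 0=0, a3: 2=2, a4: 9>3.
I is at least as good everywhere and strictly better somewhere (tied only at a2, a3), so I weakly but not strictly dominates IV.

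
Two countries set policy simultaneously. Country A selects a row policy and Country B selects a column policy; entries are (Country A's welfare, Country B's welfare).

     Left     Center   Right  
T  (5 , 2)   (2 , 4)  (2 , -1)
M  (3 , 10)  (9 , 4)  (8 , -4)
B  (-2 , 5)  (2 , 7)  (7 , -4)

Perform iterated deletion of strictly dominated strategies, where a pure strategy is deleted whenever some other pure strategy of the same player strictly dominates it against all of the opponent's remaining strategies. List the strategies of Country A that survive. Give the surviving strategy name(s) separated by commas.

T, M

Country A's strategy B is strictly dominated by M (Left: 3>-2, Center: 9>2, Right: 8>7) and is removed.
Column Right is eliminated: Left beats it against every remaining row (T: 2>-1, M: 10>-4).
Among the remaining strategies, none is strictly dominated by another pure strategy of the same player, so the elimination stops.
Surviving strategies — Country A: {T, M}; Country B: {Left, Center}.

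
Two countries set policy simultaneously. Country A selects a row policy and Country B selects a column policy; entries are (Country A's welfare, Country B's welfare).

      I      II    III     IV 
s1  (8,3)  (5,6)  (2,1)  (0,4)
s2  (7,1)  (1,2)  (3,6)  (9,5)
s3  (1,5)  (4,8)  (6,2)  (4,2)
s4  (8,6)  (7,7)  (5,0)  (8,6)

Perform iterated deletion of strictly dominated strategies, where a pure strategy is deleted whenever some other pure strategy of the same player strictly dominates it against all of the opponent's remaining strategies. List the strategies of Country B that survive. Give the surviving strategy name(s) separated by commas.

II, III, IV

Column I is eliminated: II beats it against every remaining row (s1: 6>3, s2: 2>1, s3: 8>5, s4: 7>6).
Row s1 is eliminated: s4 beats it against every remaining column (II: 7>5, III: 5>2, IV: 8>0).
Among the remaining strategies, none is strictly dominated by another pure strategy of the same player, so the elimination stops.
Surviving strategies — Country A: {s2, s3, s4}; Country B: {II, III, IV}.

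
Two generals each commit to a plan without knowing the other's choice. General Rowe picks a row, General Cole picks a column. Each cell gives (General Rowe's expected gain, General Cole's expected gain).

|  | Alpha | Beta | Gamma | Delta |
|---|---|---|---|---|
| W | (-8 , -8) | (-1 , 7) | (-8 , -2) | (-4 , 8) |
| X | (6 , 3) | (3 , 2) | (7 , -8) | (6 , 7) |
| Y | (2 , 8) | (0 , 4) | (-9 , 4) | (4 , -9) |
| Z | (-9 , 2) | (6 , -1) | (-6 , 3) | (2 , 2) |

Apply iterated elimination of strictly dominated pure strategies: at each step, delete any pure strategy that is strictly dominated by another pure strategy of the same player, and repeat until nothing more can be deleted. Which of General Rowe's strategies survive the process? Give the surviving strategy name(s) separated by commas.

For General Rowe, X strictly dominates W on the remaining columns (Alpha: 6>-8, Beta: 3>-1, Gamma: 7>-8, Delta: 6>-4); eliminate W.
Row Y is eliminated: X beats it against every remaining column (Alpha: 6>2, Beta: 3>0, Gamma: 7>-9, Delta: 6>4).
For General Cole, Alpha strictly dominates Beta on the remaining rows (X: 3>2, Z: 2>-1); eliminate Beta.
General Rowe's strategy Z is strictly dominated by X (Alpha: 6>-9, Gamma: 7>-6, Delta: 6>2) and is removed.
For General Cole, Delta strictly dominates Alpha on the remaining rows (X: 7>3); eliminate Alpha.
For General Cole, Delta strictly dominates Gamma on the remaining rows (X: 7>-8); eliminate Gamma.
Among the remaining strategies, none is strictly dominated by another pure strategy of the same player, so the elimination stops.
Surviving strategies — General Rowe: {X}; General Cole: {Delta}.

X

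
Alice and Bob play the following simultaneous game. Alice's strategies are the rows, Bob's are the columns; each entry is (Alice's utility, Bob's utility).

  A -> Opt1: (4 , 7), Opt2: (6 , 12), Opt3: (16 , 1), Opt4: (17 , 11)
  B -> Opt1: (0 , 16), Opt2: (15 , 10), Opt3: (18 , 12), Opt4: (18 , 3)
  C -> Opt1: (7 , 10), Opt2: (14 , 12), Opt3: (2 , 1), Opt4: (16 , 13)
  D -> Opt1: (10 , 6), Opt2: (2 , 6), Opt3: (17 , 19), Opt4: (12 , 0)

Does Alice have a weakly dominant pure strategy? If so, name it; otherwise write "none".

none

A fails to dominate B at Opt2 (6<15).
B fails to dominate A at Opt1 (0<4).
C fails to dominate A at Opt3 (2<16).
D fails to dominate A at Opt2 (2<6).
No single strategy dominates all the others.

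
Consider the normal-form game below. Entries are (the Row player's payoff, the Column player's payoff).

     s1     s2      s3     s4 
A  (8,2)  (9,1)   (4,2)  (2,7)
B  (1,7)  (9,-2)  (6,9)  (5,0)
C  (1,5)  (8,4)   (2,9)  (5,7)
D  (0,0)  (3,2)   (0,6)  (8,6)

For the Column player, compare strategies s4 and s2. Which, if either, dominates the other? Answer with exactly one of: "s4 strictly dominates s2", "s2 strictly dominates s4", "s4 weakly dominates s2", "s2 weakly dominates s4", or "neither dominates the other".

s4's payoffs vs s2's, by the Row player's action — A: 7>1, B: 0>-2, C: 7>4, D: 6>2.
s4 gives a strictly higher payoff against each choice by the Row player, so s4 strictly dominates s2.

s4 strictly dominates s2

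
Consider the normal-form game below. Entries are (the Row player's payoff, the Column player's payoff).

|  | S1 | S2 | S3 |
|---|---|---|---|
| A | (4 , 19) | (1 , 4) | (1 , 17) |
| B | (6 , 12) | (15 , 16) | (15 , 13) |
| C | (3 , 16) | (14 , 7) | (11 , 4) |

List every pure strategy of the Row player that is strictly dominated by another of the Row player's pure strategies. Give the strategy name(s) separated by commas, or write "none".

A, C

A is strictly dominated by B (S1: 6>4, S2: 15>1, S3: 15>1).
B is not dominated — it holds its own against A at S1 (6>4); C at S1 (6>3).
B strictly dominates C — S1: 6>3, S2: 15>14, S3: 15>11.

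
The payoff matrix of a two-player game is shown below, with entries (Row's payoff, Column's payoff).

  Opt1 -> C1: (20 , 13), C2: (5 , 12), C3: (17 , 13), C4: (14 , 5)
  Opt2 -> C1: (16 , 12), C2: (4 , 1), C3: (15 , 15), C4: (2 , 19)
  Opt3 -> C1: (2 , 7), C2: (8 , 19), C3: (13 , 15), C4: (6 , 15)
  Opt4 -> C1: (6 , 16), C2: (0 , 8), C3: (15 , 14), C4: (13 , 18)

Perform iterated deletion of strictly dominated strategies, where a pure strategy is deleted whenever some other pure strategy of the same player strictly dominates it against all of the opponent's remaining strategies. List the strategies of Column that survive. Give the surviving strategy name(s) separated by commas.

C1, C2, C3

Row Opt2 is eliminated: Opt1 beats it against every remaining column (C1: 20>16, C2: 5>4, C3: 17>15, C4: 14>2).
Row's strategy Opt4 is strictly dominated by Opt1 (C1: 20>6, C2: 5>0, C3: 17>15, C4: 14>13) and is removed.
Column's strategy C4 is strictly dominated by C2 (Opt1: 12>5, Opt3: 19>15) and is removed.
Among the remaining strategies, none is strictly dominated by another pure strategy of the same player, so the elimination stops.
Surviving strategies — Row: {Opt1, Opt3}; Column: {C1, C2, C3}.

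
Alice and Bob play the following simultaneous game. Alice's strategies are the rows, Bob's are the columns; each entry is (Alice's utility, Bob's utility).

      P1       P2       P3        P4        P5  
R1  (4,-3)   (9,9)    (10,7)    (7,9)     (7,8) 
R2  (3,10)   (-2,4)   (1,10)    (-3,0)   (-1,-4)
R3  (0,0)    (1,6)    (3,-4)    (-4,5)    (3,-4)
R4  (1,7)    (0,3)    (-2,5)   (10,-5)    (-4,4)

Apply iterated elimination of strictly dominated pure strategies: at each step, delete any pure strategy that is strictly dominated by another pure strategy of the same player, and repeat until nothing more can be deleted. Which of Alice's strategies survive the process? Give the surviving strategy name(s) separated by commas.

For Alice, R1 strictly dominates R2 on the remaining columns (P1: 4>3, P2: 9>-2, P3: 10>1, P4: 7>-3, P5: 7>-1); eliminate R2.
For Alice, R1 strictly dominates R3 on the remaining columns (P1: 4>0, P2: 9>1, P3: 10>3, P4: 7>-4, P5: 7>3); eliminate R3.
Among the remaining strategies, none is strictly dominated by another pure strategy of the same player, so the elimination stops.
Surviving strategies — Alice: {R1, R4}; Bob: {P1, P2, P3, P4, P5}.

R1, R4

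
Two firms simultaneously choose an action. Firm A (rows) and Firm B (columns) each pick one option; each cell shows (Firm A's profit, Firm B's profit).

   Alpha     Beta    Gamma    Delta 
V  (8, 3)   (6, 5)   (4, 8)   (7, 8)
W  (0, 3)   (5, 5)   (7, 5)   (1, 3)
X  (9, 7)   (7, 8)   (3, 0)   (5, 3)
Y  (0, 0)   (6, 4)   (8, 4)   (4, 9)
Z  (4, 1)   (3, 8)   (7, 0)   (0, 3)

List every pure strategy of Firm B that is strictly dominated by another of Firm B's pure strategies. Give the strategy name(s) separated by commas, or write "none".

Alpha

Beta strictly dominates Alpha — V: 5>3, W: 5>3, X: 8>7, Y: 4>0, Z: 8>1.
Beta is not dominated — it holds its own against Alpha at V (5>3); Gamma at W (5=5); Delta at W (5>3).
Gamma: no other strategy beats it everywhere (Alpha at V (8>3); Beta at V (8>5); Delta at V (8=8)).
Nothing dominates Delta: Alpha at V (8>3); Beta at V (8>5); Gamma at V (8=8).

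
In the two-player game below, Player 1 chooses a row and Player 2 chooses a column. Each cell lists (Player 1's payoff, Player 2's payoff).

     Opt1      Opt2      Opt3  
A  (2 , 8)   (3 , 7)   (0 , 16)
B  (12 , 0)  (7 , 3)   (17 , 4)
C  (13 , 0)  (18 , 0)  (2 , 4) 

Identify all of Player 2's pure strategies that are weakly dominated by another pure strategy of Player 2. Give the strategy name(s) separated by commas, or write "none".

Opt1, Opt2

Opt1 is weakly dominated by Opt3 (A: 16>8, B: 4>0, C: 4>0).
Opt3 weakly dominates Opt2 — A: 16>7, B: 4>3, C: 4>0.
Opt3 is not dominated — it holds its own against Opt1 at A (16>8); Opt2 at A (16>7).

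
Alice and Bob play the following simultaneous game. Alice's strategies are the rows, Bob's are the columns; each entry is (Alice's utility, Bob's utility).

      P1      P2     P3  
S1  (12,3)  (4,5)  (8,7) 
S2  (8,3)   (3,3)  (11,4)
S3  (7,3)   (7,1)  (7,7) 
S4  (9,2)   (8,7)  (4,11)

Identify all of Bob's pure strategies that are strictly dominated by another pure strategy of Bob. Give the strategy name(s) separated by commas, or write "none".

P1 is strictly dominated by P3 (S1: 7>3, S2: 4>3, S3: 7>3, S4: 11>2).
P2 is strictly dominated by P3 (S1: 7>5, S2: 4>3, S3: 7>1, S4: 11>7).
P3 is not dominated — it holds its own against P1 at S1 (7>3); P2 at S1 (7>5).

P1, P2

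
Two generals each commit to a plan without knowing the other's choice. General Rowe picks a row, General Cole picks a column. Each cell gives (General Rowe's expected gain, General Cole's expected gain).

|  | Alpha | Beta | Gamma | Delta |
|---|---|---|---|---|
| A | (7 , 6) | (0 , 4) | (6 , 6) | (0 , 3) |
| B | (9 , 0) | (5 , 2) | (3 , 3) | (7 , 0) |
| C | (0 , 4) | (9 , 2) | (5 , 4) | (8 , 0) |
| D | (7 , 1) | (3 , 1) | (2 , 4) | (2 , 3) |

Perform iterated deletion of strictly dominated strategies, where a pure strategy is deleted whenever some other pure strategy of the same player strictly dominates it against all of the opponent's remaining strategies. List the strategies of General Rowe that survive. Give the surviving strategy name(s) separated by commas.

Row D is eliminated: B beats it against every remaining column (Alpha: 9>7, Beta: 5>3, Gamma: 3>2, Delta: 7>2).
General Cole's strategy Beta is strictly dominated by Gamma (A: 6>4, B: 3>2, C: 4>2) and is removed.
For General Cole, Gamma strictly dominates Delta on the remaining rows (A: 6>3, B: 3>0, C: 4>0); eliminate Delta.
General Rowe's strategy C is strictly dominated by A (Alpha: 7>0, Gamma: 6>5) and is removed.
Among the remaining strategies, none is strictly dominated by another pure strategy of the same player, so the elimination stops.
Surviving strategies — General Rowe: {A, B}; General Cole: {Alpha, Gamma}.

A, B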